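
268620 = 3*89540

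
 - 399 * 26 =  - 10374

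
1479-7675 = -6196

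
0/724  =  0 = 0.00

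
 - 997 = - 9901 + 8904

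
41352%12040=5232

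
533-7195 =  - 6662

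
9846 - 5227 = 4619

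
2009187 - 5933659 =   -  3924472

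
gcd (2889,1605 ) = 321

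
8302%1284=598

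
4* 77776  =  311104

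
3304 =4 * 826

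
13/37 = 13/37 =0.35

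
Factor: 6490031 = 6490031^1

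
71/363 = 71/363=0.20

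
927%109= 55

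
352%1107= 352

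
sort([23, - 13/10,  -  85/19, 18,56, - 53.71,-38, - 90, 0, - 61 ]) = [ - 90, - 61, - 53.71, - 38,-85/19, - 13/10,0,18, 23, 56 ] 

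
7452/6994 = 1 + 229/3497 =1.07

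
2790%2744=46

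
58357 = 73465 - 15108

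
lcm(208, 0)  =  0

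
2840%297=167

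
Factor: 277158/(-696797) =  - 2^1*3^1*7^1 * 419^(-1)*1663^ ( - 1) * 6599^1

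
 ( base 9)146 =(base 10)123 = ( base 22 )5D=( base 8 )173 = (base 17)74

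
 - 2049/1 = - 2049 = -2049.00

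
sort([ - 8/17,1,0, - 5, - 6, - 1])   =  [ - 6,-5, - 1, - 8/17,0,1]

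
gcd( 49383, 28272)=93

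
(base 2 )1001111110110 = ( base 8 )11766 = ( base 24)8KM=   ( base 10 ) 5110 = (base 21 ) BC7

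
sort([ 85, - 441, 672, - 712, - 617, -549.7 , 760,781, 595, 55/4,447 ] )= [ - 712, - 617, - 549.7,-441, 55/4,85,447, 595, 672,760,781 ]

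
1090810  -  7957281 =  - 6866471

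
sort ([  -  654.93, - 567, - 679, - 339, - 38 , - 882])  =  [-882,-679,  -  654.93, - 567,-339, - 38] 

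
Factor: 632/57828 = 2/183 =2^1*3^( - 1 )*61^ ( - 1)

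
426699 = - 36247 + 462946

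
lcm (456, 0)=0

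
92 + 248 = 340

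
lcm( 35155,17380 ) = 1546820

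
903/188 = 903/188 = 4.80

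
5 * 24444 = 122220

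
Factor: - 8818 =-2^1*4409^1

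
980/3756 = 245/939 = 0.26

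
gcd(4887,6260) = 1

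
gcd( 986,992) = 2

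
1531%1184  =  347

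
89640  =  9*9960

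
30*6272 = 188160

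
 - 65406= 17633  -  83039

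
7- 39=-32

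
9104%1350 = 1004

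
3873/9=1291/3 = 430.33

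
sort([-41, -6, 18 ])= [  -  41,-6, 18]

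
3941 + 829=4770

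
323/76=17/4 = 4.25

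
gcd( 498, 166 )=166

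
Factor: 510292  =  2^2*193^1 * 661^1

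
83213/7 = 83213/7 = 11887.57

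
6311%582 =491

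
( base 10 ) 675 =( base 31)LO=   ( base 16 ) 2A3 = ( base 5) 10200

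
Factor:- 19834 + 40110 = 20276 = 2^2 * 37^1*137^1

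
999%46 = 33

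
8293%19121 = 8293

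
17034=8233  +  8801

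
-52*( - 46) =2392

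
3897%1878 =141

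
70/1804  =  35/902 = 0.04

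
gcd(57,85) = 1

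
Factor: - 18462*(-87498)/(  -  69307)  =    -  2^2 * 3^3 * 7^( - 1 ) * 17^1*181^1 * 4861^1*9901^( - 1) = -1615388076/69307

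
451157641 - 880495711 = - 429338070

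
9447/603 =47/3 =15.67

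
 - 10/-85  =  2/17 =0.12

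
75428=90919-15491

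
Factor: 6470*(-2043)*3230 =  - 2^2*3^2 * 5^2*17^1* 19^1*227^1*647^1 = - 42694818300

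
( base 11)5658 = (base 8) 16424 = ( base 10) 7444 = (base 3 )101012201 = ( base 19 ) 11BF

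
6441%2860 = 721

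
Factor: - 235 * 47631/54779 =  - 3^1*5^1*47^1 * 15877^1*54779^( - 1) = - 11193285/54779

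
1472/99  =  14 + 86/99 = 14.87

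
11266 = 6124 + 5142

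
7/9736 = 7/9736= 0.00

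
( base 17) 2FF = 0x350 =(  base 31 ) rb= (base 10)848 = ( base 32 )QG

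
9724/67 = 9724/67 = 145.13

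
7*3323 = 23261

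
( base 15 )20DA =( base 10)6955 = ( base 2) 1101100101011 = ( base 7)26164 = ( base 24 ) C1J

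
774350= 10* 77435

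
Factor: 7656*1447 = 11078232 = 2^3 *3^1 * 11^1 *29^1*1447^1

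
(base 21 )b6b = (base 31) 55S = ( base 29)5R0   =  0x137c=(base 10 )4988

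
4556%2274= 8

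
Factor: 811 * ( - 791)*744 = -2^3*3^1*7^1 * 31^1 * 113^1*811^1 = - 477276744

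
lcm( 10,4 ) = 20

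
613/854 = 613/854= 0.72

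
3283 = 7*469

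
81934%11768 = 11326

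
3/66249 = 1/22083 = 0.00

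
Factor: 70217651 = 7^1*71^1*  141283^1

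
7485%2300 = 585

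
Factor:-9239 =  - 9239^1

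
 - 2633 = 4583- 7216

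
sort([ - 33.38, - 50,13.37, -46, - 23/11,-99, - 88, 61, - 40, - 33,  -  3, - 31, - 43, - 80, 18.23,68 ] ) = [-99,  -  88, - 80, - 50, - 46,  -  43, - 40, - 33.38, - 33, - 31, - 3 , - 23/11,13.37,18.23,61,68 ]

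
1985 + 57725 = 59710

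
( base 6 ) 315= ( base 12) 9b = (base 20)5J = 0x77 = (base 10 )119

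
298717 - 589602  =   - 290885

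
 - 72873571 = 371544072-444417643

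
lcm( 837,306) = 28458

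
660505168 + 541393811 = 1201898979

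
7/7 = 1 = 1.00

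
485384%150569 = 33677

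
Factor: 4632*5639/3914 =2^2*3^1*19^( - 1 )*103^( - 1 )*193^1* 5639^1 = 13059924/1957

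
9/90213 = 3/30071 = 0.00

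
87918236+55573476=143491712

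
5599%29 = 2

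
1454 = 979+475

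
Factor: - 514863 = - 3^3 * 19069^1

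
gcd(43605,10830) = 285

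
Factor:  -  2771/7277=  -  17^1*19^ ( - 1)*163^1 *383^( - 1)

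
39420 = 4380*9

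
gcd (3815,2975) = 35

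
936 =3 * 312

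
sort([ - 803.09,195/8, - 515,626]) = [ - 803.09 ,-515,195/8,626]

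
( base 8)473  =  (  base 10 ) 315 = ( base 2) 100111011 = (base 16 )13B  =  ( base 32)9r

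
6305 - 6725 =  - 420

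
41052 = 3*13684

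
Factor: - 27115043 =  - 37^1*59^1*12421^1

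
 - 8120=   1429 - 9549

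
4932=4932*1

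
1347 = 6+1341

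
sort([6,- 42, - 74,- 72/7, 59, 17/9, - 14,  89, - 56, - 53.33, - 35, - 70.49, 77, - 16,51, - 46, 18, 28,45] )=[ - 74, - 70.49,- 56, - 53.33, - 46, - 42 ,-35,-16, - 14, - 72/7,  17/9, 6 , 18, 28, 45,51, 59,77,89]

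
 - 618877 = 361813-980690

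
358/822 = 179/411 = 0.44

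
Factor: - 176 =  - 2^4*11^1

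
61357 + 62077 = 123434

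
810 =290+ 520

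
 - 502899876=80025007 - 582924883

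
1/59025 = 1/59025 = 0.00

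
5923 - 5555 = 368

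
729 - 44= 685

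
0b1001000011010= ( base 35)3re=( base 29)5en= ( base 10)4634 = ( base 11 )3533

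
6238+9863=16101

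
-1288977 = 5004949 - 6293926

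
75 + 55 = 130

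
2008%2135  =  2008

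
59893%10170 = 9043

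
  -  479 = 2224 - 2703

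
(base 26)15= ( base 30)11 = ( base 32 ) V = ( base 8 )37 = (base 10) 31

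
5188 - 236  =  4952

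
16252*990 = 16089480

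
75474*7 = 528318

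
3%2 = 1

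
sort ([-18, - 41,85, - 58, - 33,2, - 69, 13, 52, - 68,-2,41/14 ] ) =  [ - 69,-68, - 58, - 41, - 33, - 18 , - 2, 2,  41/14,13,52,85]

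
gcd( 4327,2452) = 1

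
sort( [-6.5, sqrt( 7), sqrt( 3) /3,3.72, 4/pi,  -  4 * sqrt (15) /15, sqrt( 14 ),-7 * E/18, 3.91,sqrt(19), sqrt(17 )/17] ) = [ - 6.5,-7*E/18,-4* sqrt( 15 )/15,sqrt( 17 )/17,sqrt( 3)/3,4/pi,sqrt( 7), 3.72, sqrt(14 ), 3.91, sqrt(19) ]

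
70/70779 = 70/70779 = 0.00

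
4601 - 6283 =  - 1682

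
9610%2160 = 970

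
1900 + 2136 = 4036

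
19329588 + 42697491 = 62027079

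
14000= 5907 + 8093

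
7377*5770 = 42565290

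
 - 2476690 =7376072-9852762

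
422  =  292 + 130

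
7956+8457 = 16413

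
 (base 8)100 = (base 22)2k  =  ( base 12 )54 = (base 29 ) 26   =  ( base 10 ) 64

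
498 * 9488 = 4725024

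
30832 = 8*3854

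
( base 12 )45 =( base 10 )53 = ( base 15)38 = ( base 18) 2H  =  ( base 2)110101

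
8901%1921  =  1217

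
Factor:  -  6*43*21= - 5418 =- 2^1*3^2*7^1* 43^1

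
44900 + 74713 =119613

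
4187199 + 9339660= 13526859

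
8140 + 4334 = 12474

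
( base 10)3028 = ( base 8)5724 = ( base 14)1164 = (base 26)4CC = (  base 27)444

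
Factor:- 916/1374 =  - 2^1*3^( - 1) = - 2/3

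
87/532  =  87/532=   0.16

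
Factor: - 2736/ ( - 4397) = 2^4*3^2*19^1*4397^( - 1)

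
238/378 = 17/27  =  0.63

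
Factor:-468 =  - 2^2*3^2*13^1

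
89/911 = 89/911 =0.10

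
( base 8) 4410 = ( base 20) 5fc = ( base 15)A42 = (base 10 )2312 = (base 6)14412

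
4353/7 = 621+6/7 = 621.86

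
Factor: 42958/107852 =47/118 = 2^ ( - 1)*47^1*59^(-1 )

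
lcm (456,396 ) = 15048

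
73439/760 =73439/760 = 96.63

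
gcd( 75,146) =1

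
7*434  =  3038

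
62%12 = 2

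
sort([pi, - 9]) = [ - 9 , pi] 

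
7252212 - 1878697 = 5373515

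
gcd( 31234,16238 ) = 46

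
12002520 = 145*82776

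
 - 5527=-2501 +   -  3026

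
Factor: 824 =2^3*103^1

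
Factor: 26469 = 3^2*17^1*173^1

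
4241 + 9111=13352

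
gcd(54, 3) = 3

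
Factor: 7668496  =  2^4*11^2 * 17^1*233^1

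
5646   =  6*941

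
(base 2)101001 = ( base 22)1J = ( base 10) 41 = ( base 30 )1b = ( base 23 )1I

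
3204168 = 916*3498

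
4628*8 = 37024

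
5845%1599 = 1048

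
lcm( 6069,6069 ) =6069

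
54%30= 24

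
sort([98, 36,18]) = [ 18,36, 98 ] 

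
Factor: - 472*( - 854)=2^4* 7^1*59^1*61^1 = 403088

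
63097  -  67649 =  - 4552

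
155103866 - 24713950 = 130389916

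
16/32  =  1/2  =  0.50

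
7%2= 1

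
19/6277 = 19/6277 = 0.00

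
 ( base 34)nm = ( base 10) 804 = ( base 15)389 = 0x324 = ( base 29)RL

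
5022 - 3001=2021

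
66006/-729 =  - 91 + 37/81 = - 90.54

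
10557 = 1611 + 8946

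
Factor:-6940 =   -  2^2 * 5^1*347^1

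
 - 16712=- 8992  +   - 7720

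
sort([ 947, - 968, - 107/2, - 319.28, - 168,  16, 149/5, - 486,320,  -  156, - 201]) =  [ - 968, - 486, - 319.28, - 201,- 168, - 156, - 107/2, 16, 149/5,320, 947]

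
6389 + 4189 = 10578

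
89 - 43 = 46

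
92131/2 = 46065+1/2=46065.50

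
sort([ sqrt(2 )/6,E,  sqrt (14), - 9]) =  [-9,sqrt( 2)/6,E, sqrt ( 14)] 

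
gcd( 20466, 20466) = 20466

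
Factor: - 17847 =- 3^3*661^1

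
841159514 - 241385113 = 599774401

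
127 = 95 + 32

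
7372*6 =44232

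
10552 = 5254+5298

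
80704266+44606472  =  125310738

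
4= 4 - 0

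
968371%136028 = 16175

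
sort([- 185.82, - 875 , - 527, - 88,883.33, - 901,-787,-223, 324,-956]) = [-956 ,  -  901, - 875  ,-787,-527, -223,- 185.82, -88,324, 883.33]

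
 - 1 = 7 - 8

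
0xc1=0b11000001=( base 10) 193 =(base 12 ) 141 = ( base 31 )67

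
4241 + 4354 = 8595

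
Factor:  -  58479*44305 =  - 2590912095   =  - 3^1  *  5^1 * 101^1*193^1 * 8861^1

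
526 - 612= - 86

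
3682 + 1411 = 5093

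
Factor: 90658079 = 90658079^1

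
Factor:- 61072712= - 2^3*61^1 * 125149^1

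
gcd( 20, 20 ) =20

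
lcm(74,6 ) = 222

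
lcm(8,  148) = 296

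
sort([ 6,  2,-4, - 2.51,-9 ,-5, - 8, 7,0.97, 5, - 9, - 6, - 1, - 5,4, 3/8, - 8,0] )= [ -9, - 9, - 8,- 8, - 6, - 5, - 5, - 4, - 2.51,-1, 0,3/8, 0.97, 2  ,  4, 5,6 , 7] 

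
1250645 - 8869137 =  - 7618492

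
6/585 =2/195=0.01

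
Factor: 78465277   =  11^1*7133207^1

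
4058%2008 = 42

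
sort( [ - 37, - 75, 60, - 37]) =[ - 75, - 37, - 37, 60 ]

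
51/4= 51/4 = 12.75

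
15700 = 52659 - 36959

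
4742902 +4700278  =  9443180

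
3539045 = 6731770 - 3192725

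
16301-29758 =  - 13457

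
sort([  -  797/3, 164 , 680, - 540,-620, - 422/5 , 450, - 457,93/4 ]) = [ -620  ,- 540,-457,  -  797/3, - 422/5, 93/4,164, 450,680]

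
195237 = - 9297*( - 21)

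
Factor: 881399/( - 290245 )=- 5^(  -  1 )*17^1*139^1 * 373^1*58049^( - 1 )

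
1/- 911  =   - 1/911=- 0.00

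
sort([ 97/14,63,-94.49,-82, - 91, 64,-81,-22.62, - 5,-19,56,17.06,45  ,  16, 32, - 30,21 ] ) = [ - 94.49, - 91, - 82, - 81 ,-30,-22.62,  -  19, - 5, 97/14,16,17.06, 21,32,45, 56 , 63,64 ]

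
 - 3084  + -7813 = - 10897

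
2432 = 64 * 38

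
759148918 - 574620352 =184528566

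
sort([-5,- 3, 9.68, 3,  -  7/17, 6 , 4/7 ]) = [-5,-3,-7/17, 4/7, 3, 6,9.68]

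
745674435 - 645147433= 100527002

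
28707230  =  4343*6610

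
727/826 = 727/826 = 0.88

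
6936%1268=596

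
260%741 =260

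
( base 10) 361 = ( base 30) C1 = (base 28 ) CP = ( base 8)551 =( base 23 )fg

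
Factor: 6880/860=8 = 2^3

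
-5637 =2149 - 7786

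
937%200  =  137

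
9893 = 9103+790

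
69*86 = 5934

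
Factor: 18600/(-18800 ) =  - 2^(- 1)*3^1* 31^1 * 47^ ( - 1 ) = - 93/94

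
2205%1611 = 594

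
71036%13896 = 1556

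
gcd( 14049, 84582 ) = 9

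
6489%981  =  603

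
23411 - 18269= 5142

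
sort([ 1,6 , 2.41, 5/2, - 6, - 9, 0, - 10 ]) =[ - 10, - 9, - 6,0,1,2.41,5/2,6] 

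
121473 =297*409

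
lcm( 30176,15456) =633696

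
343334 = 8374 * 41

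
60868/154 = 30434/77= 395.25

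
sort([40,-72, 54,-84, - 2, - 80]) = [ -84, - 80,-72, - 2 , 40, 54]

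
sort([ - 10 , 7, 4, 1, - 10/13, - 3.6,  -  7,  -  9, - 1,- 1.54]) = [ - 10, - 9,  -  7,-3.6, - 1.54,-1, - 10/13,  1, 4,7]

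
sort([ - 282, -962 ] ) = [  -  962, - 282 ]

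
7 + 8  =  15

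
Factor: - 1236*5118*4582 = - 28985035536=- 2^4*3^2 * 29^1 * 79^1 * 103^1*853^1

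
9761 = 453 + 9308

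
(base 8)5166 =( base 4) 221312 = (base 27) 3i5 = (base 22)5bg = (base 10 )2678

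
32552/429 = 75 + 29/33 = 75.88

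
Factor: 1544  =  2^3*193^1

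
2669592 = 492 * 5426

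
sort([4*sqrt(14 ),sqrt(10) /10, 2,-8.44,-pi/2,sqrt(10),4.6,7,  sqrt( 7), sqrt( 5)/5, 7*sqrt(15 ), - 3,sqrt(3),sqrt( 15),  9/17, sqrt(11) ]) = [-8.44,-3,-pi/2,sqrt(10)/10,  sqrt (5)/5,9/17  ,  sqrt(3 ), 2, sqrt (7), sqrt(10), sqrt(11),  sqrt( 15 ),4.6, 7,4*sqrt(14),7*sqrt(15)]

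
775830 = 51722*15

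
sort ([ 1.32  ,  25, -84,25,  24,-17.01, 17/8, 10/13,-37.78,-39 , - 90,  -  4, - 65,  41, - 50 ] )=[ - 90,-84 , - 65,-50, - 39  ,-37.78, - 17.01,-4, 10/13, 1.32, 17/8,24, 25,25, 41 ] 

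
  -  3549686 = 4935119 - 8484805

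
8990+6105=15095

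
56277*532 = 29939364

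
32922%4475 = 1597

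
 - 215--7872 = 7657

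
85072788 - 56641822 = 28430966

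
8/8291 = 8/8291 = 0.00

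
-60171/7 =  - 60171/7 = - 8595.86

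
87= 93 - 6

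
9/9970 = 9/9970  =  0.00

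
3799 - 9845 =  -  6046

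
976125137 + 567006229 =1543131366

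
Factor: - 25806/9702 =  - 391/147 = -3^(-1 )*7^ ( - 2 ) * 17^1*23^1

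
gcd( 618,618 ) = 618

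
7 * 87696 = 613872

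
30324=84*361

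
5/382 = 5/382 = 0.01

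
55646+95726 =151372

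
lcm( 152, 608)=608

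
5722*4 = 22888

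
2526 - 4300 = -1774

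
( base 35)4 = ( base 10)4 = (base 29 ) 4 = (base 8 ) 4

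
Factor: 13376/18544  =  44/61 = 2^2*11^1*61^( - 1 )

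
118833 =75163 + 43670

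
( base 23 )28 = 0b110110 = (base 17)33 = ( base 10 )54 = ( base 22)2A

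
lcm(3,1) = 3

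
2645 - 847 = 1798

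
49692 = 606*82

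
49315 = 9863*5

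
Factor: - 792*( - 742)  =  2^4 *3^2*7^1 * 11^1* 53^1= 587664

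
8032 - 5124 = 2908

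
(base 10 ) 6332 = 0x18BC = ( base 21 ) E7B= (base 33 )5qt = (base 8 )14274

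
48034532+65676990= 113711522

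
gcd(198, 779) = 1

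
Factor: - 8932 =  - 2^2*7^1*11^1*29^1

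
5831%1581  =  1088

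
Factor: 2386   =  2^1*1193^1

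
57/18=19/6 = 3.17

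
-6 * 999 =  - 5994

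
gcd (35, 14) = 7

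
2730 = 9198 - 6468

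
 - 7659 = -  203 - 7456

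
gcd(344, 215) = 43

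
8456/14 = 604  =  604.00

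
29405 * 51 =1499655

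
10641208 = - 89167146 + 99808354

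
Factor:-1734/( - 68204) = 3/118  =  2^(  -  1)*3^1*59^ (  -  1)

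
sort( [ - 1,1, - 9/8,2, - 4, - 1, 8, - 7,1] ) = [ - 7, - 4,  -  9/8,-1,-1, 1, 1,2,8]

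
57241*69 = 3949629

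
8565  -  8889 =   -  324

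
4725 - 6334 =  - 1609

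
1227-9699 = -8472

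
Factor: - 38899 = - 7^1*  5557^1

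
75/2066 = 75/2066=0.04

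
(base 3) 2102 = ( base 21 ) 32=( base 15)45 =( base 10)65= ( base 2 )1000001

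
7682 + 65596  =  73278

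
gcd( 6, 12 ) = 6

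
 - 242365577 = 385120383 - 627485960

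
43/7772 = 43/7772 = 0.01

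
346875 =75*4625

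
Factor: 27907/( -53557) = -7^(-2) *11^1 *43^1*59^1*1093^(-1)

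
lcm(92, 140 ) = 3220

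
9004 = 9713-709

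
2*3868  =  7736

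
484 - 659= -175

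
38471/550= 69+521/550 =69.95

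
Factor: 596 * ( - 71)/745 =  -284/5 = -  2^2*5^( - 1)*71^1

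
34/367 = 34/367 = 0.09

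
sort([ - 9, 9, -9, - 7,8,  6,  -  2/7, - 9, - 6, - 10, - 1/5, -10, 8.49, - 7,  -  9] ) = [  -  10, - 10,-9, - 9,  -  9, - 9, - 7, - 7, - 6,-2/7, - 1/5, 6 , 8 , 8.49, 9 ] 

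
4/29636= 1/7409 = 0.00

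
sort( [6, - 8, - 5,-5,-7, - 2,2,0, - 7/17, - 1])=[- 8, - 7, - 5, - 5, - 2, - 1, -7/17,0,2,6]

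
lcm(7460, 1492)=7460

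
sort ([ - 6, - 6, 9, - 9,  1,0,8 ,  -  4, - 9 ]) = [ - 9,-9,-6,  -  6  , - 4, 0 , 1, 8, 9] 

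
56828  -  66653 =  -9825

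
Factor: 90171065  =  5^1*71^1*254003^1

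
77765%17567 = 7497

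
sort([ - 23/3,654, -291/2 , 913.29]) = [ - 291/2,  -  23/3 , 654, 913.29 ]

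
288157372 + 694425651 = 982583023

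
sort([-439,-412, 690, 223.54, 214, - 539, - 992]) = [-992, - 539, - 439,-412,214, 223.54, 690]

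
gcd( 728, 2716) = 28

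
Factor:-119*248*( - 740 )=21838880 = 2^5*5^1*7^1*17^1*31^1*37^1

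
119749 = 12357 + 107392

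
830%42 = 32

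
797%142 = 87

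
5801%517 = 114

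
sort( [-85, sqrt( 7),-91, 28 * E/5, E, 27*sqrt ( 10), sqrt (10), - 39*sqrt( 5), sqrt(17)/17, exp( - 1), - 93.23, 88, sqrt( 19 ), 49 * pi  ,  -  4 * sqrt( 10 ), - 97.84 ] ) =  [-97.84, - 93.23,-91  , - 39*sqrt( 5 ),-85,  -  4 * sqrt(  10) , sqrt(17 )/17, exp( - 1), sqrt( 7),E, sqrt(10), sqrt( 19 ), 28*E/5, 27 *sqrt(10),88, 49*pi]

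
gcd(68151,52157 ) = 1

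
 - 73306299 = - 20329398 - 52976901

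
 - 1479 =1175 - 2654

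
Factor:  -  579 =-3^1*193^1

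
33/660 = 1/20 = 0.05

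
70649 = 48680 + 21969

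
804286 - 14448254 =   -  13643968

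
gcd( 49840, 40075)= 35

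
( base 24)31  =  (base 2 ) 1001001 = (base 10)73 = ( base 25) 2n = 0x49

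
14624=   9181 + 5443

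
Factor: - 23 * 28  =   - 2^2*7^1*23^1  =  -644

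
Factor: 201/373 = 3^1*67^1*373^(  -  1)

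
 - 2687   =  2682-5369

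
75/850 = 3/34 = 0.09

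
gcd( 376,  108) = 4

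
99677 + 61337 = 161014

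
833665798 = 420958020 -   -  412707778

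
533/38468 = 533/38468 = 0.01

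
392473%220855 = 171618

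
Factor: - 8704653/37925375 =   -  3^1*5^( - 3 )*127^(-1)*389^1* 2389^(- 1 )*7459^1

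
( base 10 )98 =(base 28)3e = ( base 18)58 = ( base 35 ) 2s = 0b1100010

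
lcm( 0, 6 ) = 0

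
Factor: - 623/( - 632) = 2^ ( - 3) * 7^1*79^( - 1)*89^1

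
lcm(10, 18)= 90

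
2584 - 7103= -4519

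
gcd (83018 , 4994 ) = 2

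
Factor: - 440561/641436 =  -2^( - 2)*3^( - 1)*11^3*331^1*53453^( - 1 ) 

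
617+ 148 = 765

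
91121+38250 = 129371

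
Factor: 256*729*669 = 2^8*3^7*223^1 = 124851456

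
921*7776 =7161696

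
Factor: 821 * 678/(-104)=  - 278319/52= - 2^(- 2) * 3^1*13^( - 1) * 113^1*  821^1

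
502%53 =25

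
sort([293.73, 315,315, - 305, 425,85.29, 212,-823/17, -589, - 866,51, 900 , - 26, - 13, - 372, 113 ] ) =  [  -  866,-589,-372, - 305,-823/17, - 26, - 13 , 51 , 85.29, 113, 212,293.73,315, 315,  425,900 ] 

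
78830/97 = 78830/97 = 812.68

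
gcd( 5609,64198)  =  1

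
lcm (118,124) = 7316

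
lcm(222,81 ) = 5994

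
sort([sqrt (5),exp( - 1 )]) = [ exp(  -  1),sqrt(5 )]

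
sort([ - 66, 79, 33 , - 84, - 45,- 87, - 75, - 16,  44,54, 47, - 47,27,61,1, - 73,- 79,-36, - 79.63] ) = [ - 87, - 84 , - 79.63 , - 79, - 75, - 73,-66, - 47 , - 45, - 36,-16,1,27 , 33,  44, 47 , 54,61 , 79 ] 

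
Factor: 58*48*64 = 178176 = 2^11  *  3^1*29^1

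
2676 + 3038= 5714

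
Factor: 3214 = 2^1*1607^1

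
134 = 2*67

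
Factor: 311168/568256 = 2^1 * 11^1*17^1 * 683^(-1 ) = 374/683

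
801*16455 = 13180455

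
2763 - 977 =1786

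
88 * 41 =3608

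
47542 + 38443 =85985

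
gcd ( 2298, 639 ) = 3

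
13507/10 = 13507/10=1350.70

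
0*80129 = 0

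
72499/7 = 10357 = 10357.00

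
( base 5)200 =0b110010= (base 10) 50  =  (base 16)32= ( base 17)2g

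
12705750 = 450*28235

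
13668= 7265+6403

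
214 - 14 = 200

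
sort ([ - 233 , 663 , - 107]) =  [ -233, - 107,  663] 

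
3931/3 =1310  +  1/3  =  1310.33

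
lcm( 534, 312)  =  27768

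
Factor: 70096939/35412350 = 2^( - 1 )*5^( - 2 )*11^1*23^1*167^( - 1 ) * 4241^ ( - 1)*277063^1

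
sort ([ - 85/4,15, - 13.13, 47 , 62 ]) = [ - 85/4 , - 13.13 , 15, 47,62]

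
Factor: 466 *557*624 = 2^5*3^1*13^1*233^1*557^1 = 161966688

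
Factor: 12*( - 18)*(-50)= 10800 = 2^4 *3^3*5^2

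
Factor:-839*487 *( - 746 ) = 2^1*373^1*487^1*839^1 = 304810378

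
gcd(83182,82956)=2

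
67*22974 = 1539258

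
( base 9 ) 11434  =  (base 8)16735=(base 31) 7tj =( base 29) 92i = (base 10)7645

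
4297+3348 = 7645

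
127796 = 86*1486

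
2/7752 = 1/3876 = 0.00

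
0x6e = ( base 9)132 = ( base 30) 3K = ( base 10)110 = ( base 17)68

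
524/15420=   131/3855 = 0.03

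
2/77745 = 2/77745 = 0.00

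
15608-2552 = 13056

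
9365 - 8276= 1089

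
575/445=115/89 = 1.29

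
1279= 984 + 295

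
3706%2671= 1035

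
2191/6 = 2191/6=365.17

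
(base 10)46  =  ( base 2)101110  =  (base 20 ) 26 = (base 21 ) 24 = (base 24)1M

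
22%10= 2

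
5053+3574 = 8627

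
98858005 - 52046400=46811605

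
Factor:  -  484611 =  - 3^1*67^1 * 2411^1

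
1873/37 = 50+23/37= 50.62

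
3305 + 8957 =12262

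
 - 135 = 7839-7974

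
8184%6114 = 2070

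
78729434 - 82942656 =  -  4213222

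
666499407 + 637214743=1303714150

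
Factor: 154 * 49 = 7546=2^1*7^3*11^1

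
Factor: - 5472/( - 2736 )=2^1=2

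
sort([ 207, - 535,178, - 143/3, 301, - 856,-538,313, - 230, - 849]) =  [ - 856, - 849, - 538, - 535 , - 230, - 143/3,178,207,301,313 ]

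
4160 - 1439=2721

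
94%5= 4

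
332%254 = 78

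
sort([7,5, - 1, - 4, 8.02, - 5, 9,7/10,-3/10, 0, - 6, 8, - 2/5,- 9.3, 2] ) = [ - 9.3, - 6,- 5,-4, - 1, - 2/5, - 3/10 , 0, 7/10, 2,5, 7, 8, 8.02,9]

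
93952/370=46976/185 = 253.92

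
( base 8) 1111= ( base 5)4320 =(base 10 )585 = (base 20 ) 195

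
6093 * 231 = 1407483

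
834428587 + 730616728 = 1565045315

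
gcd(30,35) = 5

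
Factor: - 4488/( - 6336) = 2^( - 3)*3^( - 1)*17^1 = 17/24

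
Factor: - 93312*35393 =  -2^7*3^6*35393^1  =  - 3302591616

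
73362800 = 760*96530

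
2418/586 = 1209/293 = 4.13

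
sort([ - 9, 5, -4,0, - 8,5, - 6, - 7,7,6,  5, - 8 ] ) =[ - 9, - 8, - 8, - 7, - 6,-4,  0,5,5, 5,6,7]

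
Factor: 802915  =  5^1*160583^1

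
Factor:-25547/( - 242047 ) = 59/559=13^( - 1 ) * 43^ ( - 1 ) * 59^1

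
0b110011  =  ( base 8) 63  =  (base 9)56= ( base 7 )102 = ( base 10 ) 51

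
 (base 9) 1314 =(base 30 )12p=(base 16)3D9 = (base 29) 14S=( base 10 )985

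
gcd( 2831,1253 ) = 1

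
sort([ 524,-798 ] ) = [ - 798, 524]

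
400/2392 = 50/299 = 0.17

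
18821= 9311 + 9510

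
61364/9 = 61364/9   =  6818.22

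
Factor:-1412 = - 2^2*353^1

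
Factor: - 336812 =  - 2^2*7^1*23^1*523^1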